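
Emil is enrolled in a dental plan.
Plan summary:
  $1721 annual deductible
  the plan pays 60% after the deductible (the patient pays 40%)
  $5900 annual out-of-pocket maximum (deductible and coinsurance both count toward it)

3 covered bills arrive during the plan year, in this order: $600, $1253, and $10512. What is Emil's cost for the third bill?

$4126.20

#1 ($600): all of it applies to the deductible. Patient pays $600; OOP now $600.
#2 ($1253): deductible takes $1121, $132 remains; coinsurance $132 × 40% = $52.80. Cost to patient: $1173.80. OOP to date $1773.80.
#3 ($10512): deductible already satisfied, so patient's share is 40% × $10512 = $4204.80. That would push OOP to $5978.60, over the $5900 cap, so patient pays $5900 − $1773.80 = $4126.20.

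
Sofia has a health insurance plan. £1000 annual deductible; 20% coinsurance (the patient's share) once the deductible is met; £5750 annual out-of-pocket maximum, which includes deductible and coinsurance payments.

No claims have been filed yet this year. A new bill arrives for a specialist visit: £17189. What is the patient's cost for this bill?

The full £1000 deductible is still open; £1000 of this bill applies to it.
That leaves £17189 − £1000 = £16189 for coinsurance.
Patient's 20% share of £16189 is £3237.80.
So the patient owes £1000 + £3237.80 = £4237.80 before any cap.
Year-to-date out-of-pocket becomes £0 + £4237.80 = £4237.80, still under the £5750 maximum, so no cap applies.

£4237.80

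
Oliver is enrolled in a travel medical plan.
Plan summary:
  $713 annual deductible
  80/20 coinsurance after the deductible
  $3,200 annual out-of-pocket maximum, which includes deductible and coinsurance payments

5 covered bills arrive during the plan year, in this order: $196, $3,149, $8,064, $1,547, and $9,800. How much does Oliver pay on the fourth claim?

Bill 1, $196: fully absorbed by the deductible. Cost to traveler: $196. OOP to date $196.
Bill 2, $3,149: deductible takes $517, $2,632 remains; traveler's 20% is $526.40. Traveler pays $1,043.40; OOP now $1,239.40.
Bill 3, $8,064: deductible met; 20% of $8,064 = $1,612.80. Cost to traveler: $1,612.80. OOP to date $2,852.20.
Bill 4, $1,547: deductible met; 20% of $1,547 = $309.40. Traveler owes $309.40 (running OOP $3,161.60).

$309.40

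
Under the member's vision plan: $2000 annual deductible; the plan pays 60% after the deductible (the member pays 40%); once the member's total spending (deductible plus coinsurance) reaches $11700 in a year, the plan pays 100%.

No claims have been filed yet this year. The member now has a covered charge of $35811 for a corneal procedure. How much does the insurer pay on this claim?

$24111

Deductible not yet touched, so the first $2000 of the bill goes to the deductible.
The remaining $33811 (= $35811 − $2000) moves to coinsurance.
40% of $33811 = $13524.40 falls to the member.
Member responsibility before any cap: $2000 + $13524.40 = $15524.40.
Adding $15524.40 to the $0 already spent would give $15524.40, which exceeds the $11700 cap; the member pays just $11700 − $0 = $11700.
The insurer covers the remainder: $35811 − $11700 = $24111.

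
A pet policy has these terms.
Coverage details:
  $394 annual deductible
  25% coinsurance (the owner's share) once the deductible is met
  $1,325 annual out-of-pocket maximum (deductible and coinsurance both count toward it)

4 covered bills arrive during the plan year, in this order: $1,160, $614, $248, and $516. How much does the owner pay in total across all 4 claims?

$930

Claim 1 ($1,160): $394 to deductible, leaving $766; 25% of $766 = $191.50. Owner pays $585.50; OOP now $585.50.
Claim 2 ($614): 25% coinsurance on $614 = $153.50. Owner owes $153.50 (running OOP $739).
Claim 3 ($248): 25% coinsurance on $248 = $62. Owner owes $62 (running OOP $801).
Claim 4 ($516): 25% coinsurance on $516 = $129. Cost to owner: $129. OOP to date $930.
Summing the owner's payments: $585.50 + $153.50 + $62 + $129 = $930.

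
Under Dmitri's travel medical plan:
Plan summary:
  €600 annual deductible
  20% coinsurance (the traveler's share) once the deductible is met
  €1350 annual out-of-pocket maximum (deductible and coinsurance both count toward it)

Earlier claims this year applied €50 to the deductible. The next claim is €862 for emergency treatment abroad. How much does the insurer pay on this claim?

€249.60

Remaining deductible: €600 − €50 = €550.
After the €550 deductible portion, €862 − €550 = €312 is subject to coinsurance.
20% of €312 = €62.40 falls to the traveler.
So the traveler owes €550 + €62.40 = €612.40 before any cap.
Cumulative spending €50 + €612.40 = €662.40 stays under the €1350 maximum.
The insurer covers the remainder: €862 − €612.40 = €249.60.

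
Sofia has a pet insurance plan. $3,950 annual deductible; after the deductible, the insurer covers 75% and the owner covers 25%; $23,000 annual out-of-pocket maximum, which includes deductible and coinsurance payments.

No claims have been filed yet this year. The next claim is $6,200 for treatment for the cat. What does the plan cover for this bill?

$1,687.50

Deductible not yet touched, so the first $3,950 of the bill goes to the deductible.
That leaves $6,200 − $3,950 = $2,250 for coinsurance.
Coinsurance: $2,250 × 25% = $562.50.
Owner responsibility before any cap: $3,950 + $562.50 = $4,512.50.
Cumulative spending $0 + $4,512.50 = $4,512.50 stays under the $23,000 maximum.
Insurer pays the balance: $6,200 − $4,512.50 = $1,687.50.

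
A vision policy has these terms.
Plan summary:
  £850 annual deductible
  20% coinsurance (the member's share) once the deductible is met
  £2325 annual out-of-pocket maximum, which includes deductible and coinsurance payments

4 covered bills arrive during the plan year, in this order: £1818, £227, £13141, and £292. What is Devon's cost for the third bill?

£1236

Bill 1, £1818: £850 to deductible, leaving £968; coinsurance £968 × 20% = £193.60. Member pays £1043.60; OOP now £1043.60.
Bill 2, £227: deductible met; 20% of £227 = £45.40. Member owes £45.40 (running OOP £1089).
Bill 3, £13141: deductible met; 20% of £13141 = £2628.20. Adding that to £1089 gives £3717.20, past the £2325 cap; member pays only £2325 − £1089 = £1236.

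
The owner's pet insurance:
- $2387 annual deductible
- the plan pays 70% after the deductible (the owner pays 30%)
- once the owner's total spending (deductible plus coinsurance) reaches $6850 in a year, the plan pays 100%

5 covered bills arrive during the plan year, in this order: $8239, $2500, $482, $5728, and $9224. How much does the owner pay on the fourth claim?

$1718.40

Claim 1 ($8239): $2387 to deductible, leaving $5852; owner's 30% is $1755.60. Owner pays $4142.60; OOP now $4142.60.
Claim 2 ($2500): deductible already satisfied, so owner's share is 30% × $2500 = $750. Cost to owner: $750. OOP to date $4892.60.
Claim 3 ($482): deductible met; 30% of $482 = $144.60. Owner owes $144.60 (running OOP $5037.20).
Claim 4 ($5728): 30% coinsurance on $5728 = $1718.40. Cost to owner: $1718.40. OOP to date $6755.60.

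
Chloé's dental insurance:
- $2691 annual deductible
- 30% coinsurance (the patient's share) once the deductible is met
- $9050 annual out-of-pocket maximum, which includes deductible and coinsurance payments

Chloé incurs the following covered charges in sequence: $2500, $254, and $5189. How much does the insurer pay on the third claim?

Bill 1, $2500: fully absorbed by the deductible. Cost to patient: $2500. OOP to date $2500. Plan pays $2500 − $2500 = $0.
Bill 2, $254: $191 to deductible, leaving $63; coinsurance $63 × 30% = $18.90. Patient pays $209.90; OOP now $2709.90. Plan pays $254 − $209.90 = $44.10.
Bill 3, $5189: deductible already satisfied, so patient's share is 30% × $5189 = $1556.70. Patient pays $1556.70; OOP now $4266.60. Insurer: $5189 − $1556.70 = $3632.30.

$3632.30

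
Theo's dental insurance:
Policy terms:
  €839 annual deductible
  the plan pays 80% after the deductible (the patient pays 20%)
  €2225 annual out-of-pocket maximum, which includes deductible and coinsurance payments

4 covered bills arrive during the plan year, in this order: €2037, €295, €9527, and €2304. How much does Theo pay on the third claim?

€1087.40

#1 (€2037): €839 finishes the deductible; €1198 goes to coinsurance; patient's 20% is €239.60. Cost to patient: €1078.60. OOP to date €1078.60.
#2 (€295): 20% coinsurance on €295 = €59. Patient owes €59 (running OOP €1137.60).
#3 (€9527): deductible already satisfied, so patient's share is 20% × €9527 = €1905.40. OOP would hit €3043 > €2225, so the cap limits the patient to €2225 − €1137.60 = €1087.40.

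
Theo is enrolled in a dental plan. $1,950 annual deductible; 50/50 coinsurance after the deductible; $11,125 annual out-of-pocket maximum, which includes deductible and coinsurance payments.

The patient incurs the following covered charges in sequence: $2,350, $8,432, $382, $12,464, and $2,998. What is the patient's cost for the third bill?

$191

#1 ($2,350): $1,950 finishes the deductible; $400 goes to coinsurance; coinsurance $400 × 50% = $200. Patient owes $2,150 (running OOP $2,150).
#2 ($8,432): 50% coinsurance on $8,432 = $4,216. Cost to patient: $4,216. OOP to date $6,366.
#3 ($382): deductible met; 50% of $382 = $191. Patient owes $191 (running OOP $6,557).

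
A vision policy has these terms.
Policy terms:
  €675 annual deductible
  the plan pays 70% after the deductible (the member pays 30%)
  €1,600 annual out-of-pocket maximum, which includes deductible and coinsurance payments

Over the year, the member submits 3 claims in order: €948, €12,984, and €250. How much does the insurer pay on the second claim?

Claim 1 — €948: deductible takes €675, €273 remains; member's 30% is €81.90. Member pays €756.90; OOP now €756.90. Plan pays €948 − €756.90 = €191.10.
Claim 2 — €12,984: deductible met; 30% of €12,984 = €3,895.20. That would push OOP to €4,652.10, over the €1,600 cap, so member pays €1,600 − €756.90 = €843.10. Insurer: €12,984 − €843.10 = €12,140.90.

€12,140.90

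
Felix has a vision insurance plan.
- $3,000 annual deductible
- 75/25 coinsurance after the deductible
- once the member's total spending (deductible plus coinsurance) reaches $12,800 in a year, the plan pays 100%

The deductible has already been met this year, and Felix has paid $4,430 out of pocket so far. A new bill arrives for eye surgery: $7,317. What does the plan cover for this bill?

$5,487.75

The deductible is already satisfied, so the full bill goes to coinsurance.
25% of $7,317 = $1,829.25 falls to the member.
Cumulative spending $4,430 + $1,829.25 = $6,259.25 stays under the $12,800 maximum.
The insurer covers the remainder: $7,317 − $1,829.25 = $5,487.75.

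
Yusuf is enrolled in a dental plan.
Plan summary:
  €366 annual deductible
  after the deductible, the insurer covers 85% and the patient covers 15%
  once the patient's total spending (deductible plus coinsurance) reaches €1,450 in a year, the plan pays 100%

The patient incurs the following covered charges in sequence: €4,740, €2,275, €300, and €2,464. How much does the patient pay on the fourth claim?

€41.65

Claim 1 — €4,740: €366 to deductible, leaving €4,374; coinsurance €4,374 × 15% = €656.10. Patient pays €1,022.10; OOP now €1,022.10.
Claim 2 — €2,275: 15% coinsurance on €2,275 = €341.25. Patient owes €341.25 (running OOP €1,363.35).
Claim 3 — €300: 15% coinsurance on €300 = €45. Patient owes €45 (running OOP €1,408.35).
Claim 4 — €2,464: 15% coinsurance on €2,464 = €369.60. OOP would hit €1,777.95 > €1,450, so the cap limits the patient to €1,450 − €1,408.35 = €41.65.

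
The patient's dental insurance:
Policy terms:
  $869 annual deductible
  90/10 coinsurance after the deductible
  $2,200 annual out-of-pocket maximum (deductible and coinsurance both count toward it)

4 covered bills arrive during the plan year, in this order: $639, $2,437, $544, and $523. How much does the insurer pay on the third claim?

$489.60

#1 ($639): entire amount goes to the deductible. Cost to patient: $639. OOP to date $639. Insurer: $639 − $639 = $0.
#2 ($2,437): $230 finishes the deductible; $2,207 goes to coinsurance; 10% of $2,207 = $220.70. Cost to patient: $450.70. OOP to date $1,089.70. Plan pays $2,437 − $450.70 = $1,986.30.
#3 ($544): deductible met; 10% of $544 = $54.40. Cost to patient: $54.40. OOP to date $1,144.10. Insurer: $544 − $54.40 = $489.60.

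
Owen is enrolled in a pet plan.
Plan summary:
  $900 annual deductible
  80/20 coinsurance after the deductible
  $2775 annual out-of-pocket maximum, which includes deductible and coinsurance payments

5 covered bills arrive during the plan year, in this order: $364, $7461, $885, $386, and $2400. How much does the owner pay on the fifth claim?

$235.80

Claim 1 ($364): all of it applies to the deductible. Cost to owner: $364. OOP to date $364.
Claim 2 ($7461): $536 finishes the deductible; $6925 goes to coinsurance; 20% of $6925 = $1385. Owner owes $1921 (running OOP $2285).
Claim 3 ($885): deductible met; 20% of $885 = $177. Cost to owner: $177. OOP to date $2462.
Claim 4 ($386): deductible met; 20% of $386 = $77.20. Owner pays $77.20; OOP now $2539.20.
Claim 5 ($2400): deductible already satisfied, so owner's share is 20% × $2400 = $480. That would push OOP to $3019.20, over the $2775 cap, so owner pays $2775 − $2539.20 = $235.80.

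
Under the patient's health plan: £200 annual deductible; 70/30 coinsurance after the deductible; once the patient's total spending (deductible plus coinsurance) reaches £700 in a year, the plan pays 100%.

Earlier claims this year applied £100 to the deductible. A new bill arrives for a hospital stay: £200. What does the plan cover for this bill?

£70

£100 of the £200 deductible is already met, leaving £100.
The remaining £100 (= £200 − £100) moves to coinsurance.
30% of £100 = £30 falls to the patient.
So the patient owes £100 + £30 = £130 before any cap.
Cumulative spending £100 + £130 = £230 stays under the £700 maximum.
Insurer pays the balance: £200 − £130 = £70.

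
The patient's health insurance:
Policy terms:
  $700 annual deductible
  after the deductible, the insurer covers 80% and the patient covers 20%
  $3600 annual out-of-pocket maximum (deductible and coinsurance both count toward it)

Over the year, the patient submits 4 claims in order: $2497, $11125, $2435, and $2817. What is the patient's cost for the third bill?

$315.60

Claim 1 ($2497): $700 finishes the deductible; $1797 goes to coinsurance; coinsurance $1797 × 20% = $359.40. Patient pays $1059.40; OOP now $1059.40.
Claim 2 ($11125): deductible already satisfied, so patient's share is 20% × $11125 = $2225. Patient owes $2225 (running OOP $3284.40).
Claim 3 ($2435): deductible met; 20% of $2435 = $487. That would push OOP to $3771.40, over the $3600 cap, so patient pays $3600 − $3284.40 = $315.60.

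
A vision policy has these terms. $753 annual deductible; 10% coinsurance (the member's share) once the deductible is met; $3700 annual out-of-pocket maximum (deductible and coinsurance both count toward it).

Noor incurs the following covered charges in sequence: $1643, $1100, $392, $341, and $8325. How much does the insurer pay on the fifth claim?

$7492.50

Claim 1 ($1643): $753 finishes the deductible; $890 goes to coinsurance; member's 10% is $89. Member pays $842; OOP now $842. Insurer: $1643 − $842 = $801.
Claim 2 ($1100): deductible met; 10% of $1100 = $110. Cost to member: $110. OOP to date $952. Plan pays $1100 − $110 = $990.
Claim 3 ($392): deductible already satisfied, so member's share is 10% × $392 = $39.20. Member owes $39.20 (running OOP $991.20). Insurer: $392 − $39.20 = $352.80.
Claim 4 ($341): deductible already satisfied, so member's share is 10% × $341 = $34.10. Member owes $34.10 (running OOP $1025.30). Plan pays $341 − $34.10 = $306.90.
Claim 5 ($8325): deductible met; 10% of $8325 = $832.50. Cost to member: $832.50. OOP to date $1857.80. Plan pays $8325 − $832.50 = $7492.50.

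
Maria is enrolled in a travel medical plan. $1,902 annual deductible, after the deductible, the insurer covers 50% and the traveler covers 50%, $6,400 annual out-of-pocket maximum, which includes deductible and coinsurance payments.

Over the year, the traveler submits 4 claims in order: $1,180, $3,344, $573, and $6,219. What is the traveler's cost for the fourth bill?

Claim 1 — $1,180: fully absorbed by the deductible. Traveler owes $1,180 (running OOP $1,180).
Claim 2 — $3,344: deductible takes $722, $2,622 remains; 50% of $2,622 = $1,311. Traveler owes $2,033 (running OOP $3,213).
Claim 3 — $573: 50% coinsurance on $573 = $286.50. Traveler pays $286.50; OOP now $3,499.50.
Claim 4 — $6,219: deductible already satisfied, so traveler's share is 50% × $6,219 = $3,109.50. Adding that to $3,499.50 gives $6,609, past the $6,400 cap; traveler pays only $6,400 − $3,499.50 = $2,900.50.

$2,900.50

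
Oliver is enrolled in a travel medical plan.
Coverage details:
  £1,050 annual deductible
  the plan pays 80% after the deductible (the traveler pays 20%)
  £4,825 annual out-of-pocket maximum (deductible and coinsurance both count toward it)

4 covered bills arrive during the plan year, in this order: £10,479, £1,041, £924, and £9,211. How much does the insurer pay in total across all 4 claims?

#1 (£10,479): £1,050 to deductible, leaving £9,429; 20% of £9,429 = £1,885.80. Traveler owes £2,935.80 (running OOP £2,935.80). Plan pays £10,479 − £2,935.80 = £7,543.20.
#2 (£1,041): 20% coinsurance on £1,041 = £208.20. Traveler pays £208.20; OOP now £3,144. Plan pays £1,041 − £208.20 = £832.80.
#3 (£924): deductible met; 20% of £924 = £184.80. Traveler pays £184.80; OOP now £3,328.80. Plan pays £924 − £184.80 = £739.20.
#4 (£9,211): deductible already satisfied, so traveler's share is 20% × £9,211 = £1,842.20. Adding that to £3,328.80 gives £5,171, past the £4,825 cap; traveler pays only £4,825 − £3,328.80 = £1,496.20. Insurer: £9,211 − £1,496.20 = £7,714.80.
Insurer total = bills − traveler's total = £21,655 − £4,825 = £16,830.

£16,830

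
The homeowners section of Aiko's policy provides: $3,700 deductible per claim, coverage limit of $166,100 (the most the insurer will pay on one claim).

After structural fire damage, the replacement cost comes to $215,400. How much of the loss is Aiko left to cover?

Less the $3,700 deductible: $215,400 − $3,700 = $211,700.
The $166,100 per-incident cap binds; insurer pays $166,100.
The homeowner bears the rest of the original loss: $215,400 − $166,100 = $49,300.

$49,300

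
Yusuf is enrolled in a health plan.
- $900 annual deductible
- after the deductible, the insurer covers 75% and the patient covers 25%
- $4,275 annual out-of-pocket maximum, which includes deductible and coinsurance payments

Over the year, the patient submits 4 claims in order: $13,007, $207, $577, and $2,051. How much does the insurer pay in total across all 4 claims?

#1 ($13,007): $900 to deductible, leaving $12,107; 25% of $12,107 = $3,026.75. Cost to patient: $3,926.75. OOP to date $3,926.75. Insurer: $13,007 − $3,926.75 = $9,080.25.
#2 ($207): 25% coinsurance on $207 = $51.75. Patient pays $51.75; OOP now $3,978.50. Plan pays $207 − $51.75 = $155.25.
#3 ($577): 25% coinsurance on $577 = $144.25. Patient pays $144.25; OOP now $4,122.75. Plan pays $577 − $144.25 = $432.75.
#4 ($2,051): deductible already satisfied, so patient's share is 25% × $2,051 = $512.75. OOP would hit $4,635.50 > $4,275, so the cap limits the patient to $4,275 − $4,122.75 = $152.25. Plan pays $2,051 − $152.25 = $1,898.75.
Insurer total = bills − patient's total = $15,842 − $4,275 = $11,567.

$11,567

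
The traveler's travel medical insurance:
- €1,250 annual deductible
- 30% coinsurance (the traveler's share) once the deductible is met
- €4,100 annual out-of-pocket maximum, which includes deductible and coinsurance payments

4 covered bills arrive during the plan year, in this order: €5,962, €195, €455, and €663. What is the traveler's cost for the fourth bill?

Bill 1, €5,962: €1,250 finishes the deductible; €4,712 goes to coinsurance; coinsurance €4,712 × 30% = €1,413.60. Traveler pays €2,663.60; OOP now €2,663.60.
Bill 2, €195: deductible met; 30% of €195 = €58.50. Traveler owes €58.50 (running OOP €2,722.10).
Bill 3, €455: deductible met; 30% of €455 = €136.50. Traveler owes €136.50 (running OOP €2,858.60).
Bill 4, €663: deductible met; 30% of €663 = €198.90. Cost to traveler: €198.90. OOP to date €3,057.50.

€198.90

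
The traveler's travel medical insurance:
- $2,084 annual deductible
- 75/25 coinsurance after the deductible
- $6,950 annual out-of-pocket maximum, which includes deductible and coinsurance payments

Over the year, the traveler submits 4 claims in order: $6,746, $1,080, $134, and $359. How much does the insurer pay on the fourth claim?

Claim 1 — $6,746: deductible takes $2,084, $4,662 remains; traveler's 25% is $1,165.50. Cost to traveler: $3,249.50. OOP to date $3,249.50. Plan pays $6,746 − $3,249.50 = $3,496.50.
Claim 2 — $1,080: deductible met; 25% of $1,080 = $270. Traveler pays $270; OOP now $3,519.50. Insurer: $1,080 − $270 = $810.
Claim 3 — $134: 25% coinsurance on $134 = $33.50. Traveler owes $33.50 (running OOP $3,553). Insurer: $134 − $33.50 = $100.50.
Claim 4 — $359: 25% coinsurance on $359 = $89.75. Traveler owes $89.75 (running OOP $3,642.75). Insurer: $359 − $89.75 = $269.25.

$269.25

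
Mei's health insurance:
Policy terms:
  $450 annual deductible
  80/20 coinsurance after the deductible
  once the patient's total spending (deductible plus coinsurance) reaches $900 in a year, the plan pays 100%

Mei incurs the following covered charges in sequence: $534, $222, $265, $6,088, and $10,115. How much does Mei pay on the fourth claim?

$335.80

Bill 1, $534: deductible takes $450, $84 remains; 20% of $84 = $16.80. Cost to patient: $466.80. OOP to date $466.80.
Bill 2, $222: deductible met; 20% of $222 = $44.40. Patient owes $44.40 (running OOP $511.20).
Bill 3, $265: deductible already satisfied, so patient's share is 20% × $265 = $53. Patient pays $53; OOP now $564.20.
Bill 4, $6,088: 20% coinsurance on $6,088 = $1,217.60. OOP would hit $1,781.80 > $900, so the cap limits the patient to $900 − $564.20 = $335.80.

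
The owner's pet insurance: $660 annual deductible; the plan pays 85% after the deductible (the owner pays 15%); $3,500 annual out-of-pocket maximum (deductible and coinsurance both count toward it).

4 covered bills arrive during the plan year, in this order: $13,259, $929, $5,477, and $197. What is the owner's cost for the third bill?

$810.80

Bill 1, $13,259: $660 finishes the deductible; $12,599 goes to coinsurance; coinsurance $12,599 × 15% = $1,889.85. Owner pays $2,549.85; OOP now $2,549.85.
Bill 2, $929: deductible already satisfied, so owner's share is 15% × $929 = $139.35. Owner pays $139.35; OOP now $2,689.20.
Bill 3, $5,477: deductible already satisfied, so owner's share is 15% × $5,477 = $821.55. OOP would hit $3,510.75 > $3,500, so the cap limits the owner to $3,500 − $2,689.20 = $810.80.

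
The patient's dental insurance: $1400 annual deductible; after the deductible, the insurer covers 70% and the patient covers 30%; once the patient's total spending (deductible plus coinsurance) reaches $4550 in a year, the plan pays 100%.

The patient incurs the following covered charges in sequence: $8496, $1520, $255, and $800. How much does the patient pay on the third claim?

Bill 1, $8496: $1400 to deductible, leaving $7096; patient's 30% is $2128.80. Patient pays $3528.80; OOP now $3528.80.
Bill 2, $1520: deductible already satisfied, so patient's share is 30% × $1520 = $456. Patient owes $456 (running OOP $3984.80).
Bill 3, $255: deductible met; 30% of $255 = $76.50. Patient pays $76.50; OOP now $4061.30.

$76.50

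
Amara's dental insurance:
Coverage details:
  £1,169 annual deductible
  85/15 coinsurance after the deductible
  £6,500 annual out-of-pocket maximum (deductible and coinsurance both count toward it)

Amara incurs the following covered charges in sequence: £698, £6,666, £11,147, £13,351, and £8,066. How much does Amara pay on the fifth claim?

Bill 1, £698: all of it applies to the deductible. Patient pays £698; OOP now £698.
Bill 2, £6,666: £471 finishes the deductible; £6,195 goes to coinsurance; coinsurance £6,195 × 15% = £929.25. Patient pays £1,400.25; OOP now £2,098.25.
Bill 3, £11,147: deductible already satisfied, so patient's share is 15% × £11,147 = £1,672.05. Patient owes £1,672.05 (running OOP £3,770.30).
Bill 4, £13,351: deductible already satisfied, so patient's share is 15% × £13,351 = £2,002.65. Patient owes £2,002.65 (running OOP £5,772.95).
Bill 5, £8,066: deductible already satisfied, so patient's share is 15% × £8,066 = £1,209.90. Adding that to £5,772.95 gives £6,982.85, past the £6,500 cap; patient pays only £6,500 − £5,772.95 = £727.05.

£727.05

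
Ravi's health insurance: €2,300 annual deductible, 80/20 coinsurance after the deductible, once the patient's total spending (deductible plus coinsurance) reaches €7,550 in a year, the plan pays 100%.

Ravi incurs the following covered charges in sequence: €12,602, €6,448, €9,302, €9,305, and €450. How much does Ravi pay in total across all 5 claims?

#1 (€12,602): €2,300 to deductible, leaving €10,302; 20% of €10,302 = €2,060.40. Patient owes €4,360.40 (running OOP €4,360.40).
#2 (€6,448): deductible met; 20% of €6,448 = €1,289.60. Patient pays €1,289.60; OOP now €5,650.
#3 (€9,302): 20% coinsurance on €9,302 = €1,860.40. Patient pays €1,860.40; OOP now €7,510.40.
#4 (€9,305): 20% coinsurance on €9,305 = €1,861. Adding that to €7,510.40 gives €9,371.40, past the €7,550 cap; patient pays only €7,550 − €7,510.40 = €39.60.
#5 (€450): 20% coinsurance on €450 = €90. OOP would hit €7,640 > €7,550, so the cap limits the patient to €7,550 − €7,550 = €0.
Total paid by the patient: €4,360.40 + €1,289.60 + €1,860.40 + €39.60 + €0 = €7,550.

€7,550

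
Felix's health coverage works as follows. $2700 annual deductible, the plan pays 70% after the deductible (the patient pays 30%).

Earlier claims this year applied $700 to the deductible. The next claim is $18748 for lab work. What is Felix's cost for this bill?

Remaining deductible: $2700 − $700 = $2000.
That leaves $18748 − $2000 = $16748 for coinsurance.
Patient's 30% share of $16748 is $5024.40.
So the patient owes $2000 + $5024.40 = $7024.40.

$7024.40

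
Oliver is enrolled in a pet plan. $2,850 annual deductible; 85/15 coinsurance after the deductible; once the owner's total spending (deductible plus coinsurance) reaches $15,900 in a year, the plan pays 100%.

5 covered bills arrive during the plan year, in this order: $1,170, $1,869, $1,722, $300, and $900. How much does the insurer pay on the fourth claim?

$255

#1 ($1,170): all of it applies to the deductible. Owner pays $1,170; OOP now $1,170. Insurer: $1,170 − $1,170 = $0.
#2 ($1,869): $1,680 to deductible, leaving $189; 15% of $189 = $28.35. Owner pays $1,708.35; OOP now $2,878.35. Plan pays $1,869 − $1,708.35 = $160.65.
#3 ($1,722): deductible met; 15% of $1,722 = $258.30. Cost to owner: $258.30. OOP to date $3,136.65. Insurer: $1,722 − $258.30 = $1,463.70.
#4 ($300): deductible met; 15% of $300 = $45. Cost to owner: $45. OOP to date $3,181.65. Insurer: $300 − $45 = $255.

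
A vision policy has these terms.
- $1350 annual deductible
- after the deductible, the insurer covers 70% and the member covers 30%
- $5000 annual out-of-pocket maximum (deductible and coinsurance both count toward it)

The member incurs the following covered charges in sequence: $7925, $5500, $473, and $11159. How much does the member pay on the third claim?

Bill 1, $7925: deductible takes $1350, $6575 remains; member's 30% is $1972.50. Member pays $3322.50; OOP now $3322.50.
Bill 2, $5500: deductible already satisfied, so member's share is 30% × $5500 = $1650. Member pays $1650; OOP now $4972.50.
Bill 3, $473: 30% coinsurance on $473 = $141.90. OOP would hit $5114.40 > $5000, so the cap limits the member to $5000 − $4972.50 = $27.50.

$27.50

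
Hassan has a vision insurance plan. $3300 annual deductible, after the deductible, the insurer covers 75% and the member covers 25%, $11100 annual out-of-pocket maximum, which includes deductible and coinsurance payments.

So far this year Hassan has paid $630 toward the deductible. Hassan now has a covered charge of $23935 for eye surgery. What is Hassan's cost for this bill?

$7986.25

Deductible still to meet: $3300 − $630 = $2670.
The remaining $21265 (= $23935 − $2670) moves to coinsurance.
Member's 25% share of $21265 is $5316.25.
Member responsibility before any cap: $2670 + $5316.25 = $7986.25.
Year-to-date out-of-pocket becomes $630 + $7986.25 = $8616.25, still under the $11100 maximum, so no cap applies.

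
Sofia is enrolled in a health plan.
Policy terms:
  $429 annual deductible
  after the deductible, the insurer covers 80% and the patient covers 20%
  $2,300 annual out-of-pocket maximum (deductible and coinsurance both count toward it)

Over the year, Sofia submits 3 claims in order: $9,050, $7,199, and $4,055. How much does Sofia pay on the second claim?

#1 ($9,050): $429 to deductible, leaving $8,621; coinsurance $8,621 × 20% = $1,724.20. Patient pays $2,153.20; OOP now $2,153.20.
#2 ($7,199): deductible met; 20% of $7,199 = $1,439.80. Adding that to $2,153.20 gives $3,593, past the $2,300 cap; patient pays only $2,300 − $2,153.20 = $146.80.

$146.80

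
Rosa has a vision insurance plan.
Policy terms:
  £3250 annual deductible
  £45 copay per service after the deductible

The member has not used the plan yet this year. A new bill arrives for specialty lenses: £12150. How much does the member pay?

Deductible not yet touched, so the first £3250 of the bill goes to the deductible.
After the £3250 deductible portion, £12150 − £3250 = £8900 is subject to the copay.
Copay on this service: £45.
Member responsibility: £3250 + £45 = £3295.

£3295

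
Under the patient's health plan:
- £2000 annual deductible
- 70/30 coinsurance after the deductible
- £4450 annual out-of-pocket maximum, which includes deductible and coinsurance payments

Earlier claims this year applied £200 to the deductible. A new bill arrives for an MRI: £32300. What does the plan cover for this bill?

Remaining deductible: £2000 − £200 = £1800.
That leaves £32300 − £1800 = £30500 for coinsurance.
Patient's 30% share of £30500 is £9150.
So the patient owes £1800 + £9150 = £10950 before any cap.
Adding £10950 to the £200 already spent would give £11150, which exceeds the £4450 cap; the patient pays just £4450 − £200 = £4250.
Insurer pays the balance: £32300 − £4250 = £28050.

£28050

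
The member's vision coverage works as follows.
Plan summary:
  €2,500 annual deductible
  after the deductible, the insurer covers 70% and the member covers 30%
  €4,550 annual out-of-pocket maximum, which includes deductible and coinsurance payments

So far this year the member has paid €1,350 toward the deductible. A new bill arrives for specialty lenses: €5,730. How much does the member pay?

€2,524

Deductible still to meet: €2,500 − €1,350 = €1,150.
The remaining €4,580 (= €5,730 − €1,150) moves to coinsurance.
30% of €4,580 = €1,374 falls to the member.
That puts the member's cost at €1,150 + €1,374 = €2,524 before any cap.
Total out-of-pocket so far would be €1,350 + €2,524 = €3,874, below the €4,550 cap — no reduction.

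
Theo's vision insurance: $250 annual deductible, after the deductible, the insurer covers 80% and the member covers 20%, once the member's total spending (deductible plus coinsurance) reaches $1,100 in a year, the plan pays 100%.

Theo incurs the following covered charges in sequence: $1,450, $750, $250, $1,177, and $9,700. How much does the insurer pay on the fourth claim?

Claim 1 — $1,450: $250 to deductible, leaving $1,200; 20% of $1,200 = $240. Cost to member: $490. OOP to date $490. Plan pays $1,450 − $490 = $960.
Claim 2 — $750: 20% coinsurance on $750 = $150. Member pays $150; OOP now $640. Plan pays $750 − $150 = $600.
Claim 3 — $250: deductible already satisfied, so member's share is 20% × $250 = $50. Member pays $50; OOP now $690. Insurer: $250 − $50 = $200.
Claim 4 — $1,177: 20% coinsurance on $1,177 = $235.40. Cost to member: $235.40. OOP to date $925.40. Insurer: $1,177 − $235.40 = $941.60.

$941.60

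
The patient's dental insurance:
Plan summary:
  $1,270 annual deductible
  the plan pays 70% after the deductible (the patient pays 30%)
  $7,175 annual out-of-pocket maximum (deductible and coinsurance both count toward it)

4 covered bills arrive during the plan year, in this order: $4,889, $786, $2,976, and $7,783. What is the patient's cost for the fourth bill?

#1 ($4,889): deductible takes $1,270, $3,619 remains; coinsurance $3,619 × 30% = $1,085.70. Patient owes $2,355.70 (running OOP $2,355.70).
#2 ($786): 30% coinsurance on $786 = $235.80. Cost to patient: $235.80. OOP to date $2,591.50.
#3 ($2,976): deductible already satisfied, so patient's share is 30% × $2,976 = $892.80. Cost to patient: $892.80. OOP to date $3,484.30.
#4 ($7,783): 30% coinsurance on $7,783 = $2,334.90. Cost to patient: $2,334.90. OOP to date $5,819.20.

$2,334.90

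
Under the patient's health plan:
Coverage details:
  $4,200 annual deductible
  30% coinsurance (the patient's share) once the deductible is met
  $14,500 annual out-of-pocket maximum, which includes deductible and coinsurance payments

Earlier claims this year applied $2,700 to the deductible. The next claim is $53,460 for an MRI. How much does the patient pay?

$11,800

Deductible still to meet: $4,200 − $2,700 = $1,500.
After the $1,500 deductible portion, $53,460 − $1,500 = $51,960 is subject to coinsurance.
Coinsurance: $51,960 × 30% = $15,588.
So the patient owes $1,500 + $15,588 = $17,088 before any cap.
Year-to-date out-of-pocket would reach $2,700 + $17,088 = $19,788, above the $14,500 maximum, so the patient pays only $14,500 − $2,700 = $11,800.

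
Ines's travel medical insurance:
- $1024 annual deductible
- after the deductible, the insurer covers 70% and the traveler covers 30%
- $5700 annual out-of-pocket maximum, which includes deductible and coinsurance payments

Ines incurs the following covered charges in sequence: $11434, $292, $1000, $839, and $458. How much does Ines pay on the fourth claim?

Claim 1 — $11434: deductible takes $1024, $10410 remains; traveler's 30% is $3123. Cost to traveler: $4147. OOP to date $4147.
Claim 2 — $292: deductible met; 30% of $292 = $87.60. Traveler owes $87.60 (running OOP $4234.60).
Claim 3 — $1000: 30% coinsurance on $1000 = $300. Cost to traveler: $300. OOP to date $4534.60.
Claim 4 — $839: 30% coinsurance on $839 = $251.70. Traveler pays $251.70; OOP now $4786.30.

$251.70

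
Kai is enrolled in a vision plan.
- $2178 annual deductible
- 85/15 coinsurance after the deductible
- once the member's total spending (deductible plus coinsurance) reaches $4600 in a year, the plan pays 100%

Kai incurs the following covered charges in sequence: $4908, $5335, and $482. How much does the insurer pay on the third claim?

$409.70

#1 ($4908): deductible takes $2178, $2730 remains; coinsurance $2730 × 15% = $409.50. Member pays $2587.50; OOP now $2587.50. Plan pays $4908 − $2587.50 = $2320.50.
#2 ($5335): deductible already satisfied, so member's share is 15% × $5335 = $800.25. Member pays $800.25; OOP now $3387.75. Plan pays $5335 − $800.25 = $4534.75.
#3 ($482): deductible already satisfied, so member's share is 15% × $482 = $72.30. Cost to member: $72.30. OOP to date $3460.05. Plan pays $482 − $72.30 = $409.70.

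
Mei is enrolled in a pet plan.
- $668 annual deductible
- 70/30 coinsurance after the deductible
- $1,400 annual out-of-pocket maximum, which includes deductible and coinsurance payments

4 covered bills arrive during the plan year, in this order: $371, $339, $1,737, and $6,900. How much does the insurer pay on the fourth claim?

Claim 1 — $371: entire amount goes to the deductible. Cost to owner: $371. OOP to date $371. Insurer: $371 − $371 = $0.
Claim 2 — $339: deductible takes $297, $42 remains; owner's 30% is $12.60. Owner pays $309.60; OOP now $680.60. Insurer: $339 − $309.60 = $29.40.
Claim 3 — $1,737: deductible already satisfied, so owner's share is 30% × $1,737 = $521.10. Owner pays $521.10; OOP now $1,201.70. Insurer: $1,737 − $521.10 = $1,215.90.
Claim 4 — $6,900: deductible met; 30% of $6,900 = $2,070. That would push OOP to $3,271.70, over the $1,400 cap, so owner pays $1,400 − $1,201.70 = $198.30. Insurer: $6,900 − $198.30 = $6,701.70.

$6,701.70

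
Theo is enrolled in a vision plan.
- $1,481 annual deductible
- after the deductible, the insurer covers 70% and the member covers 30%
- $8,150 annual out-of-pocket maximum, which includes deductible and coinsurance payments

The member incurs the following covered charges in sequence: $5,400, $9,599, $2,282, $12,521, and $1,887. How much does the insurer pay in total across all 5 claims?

Claim 1 ($5,400): $1,481 to deductible, leaving $3,919; member's 30% is $1,175.70. Member pays $2,656.70; OOP now $2,656.70. Plan pays $5,400 − $2,656.70 = $2,743.30.
Claim 2 ($9,599): 30% coinsurance on $9,599 = $2,879.70. Member pays $2,879.70; OOP now $5,536.40. Insurer: $9,599 − $2,879.70 = $6,719.30.
Claim 3 ($2,282): deductible met; 30% of $2,282 = $684.60. Member owes $684.60 (running OOP $6,221). Plan pays $2,282 − $684.60 = $1,597.40.
Claim 4 ($12,521): deductible already satisfied, so member's share is 30% × $12,521 = $3,756.30. That would push OOP to $9,977.30, over the $8,150 cap, so member pays $8,150 − $6,221 = $1,929. Insurer: $12,521 − $1,929 = $10,592.
Claim 5 ($1,887): 30% coinsurance on $1,887 = $566.10. That would push OOP to $8,716.10, over the $8,150 cap, so member pays $8,150 − $8,150 = $0. Insurer: $1,887 − $0 = $1,887.
Insurer total = bills − member's total = $31,689 − $8,150 = $23,539.

$23,539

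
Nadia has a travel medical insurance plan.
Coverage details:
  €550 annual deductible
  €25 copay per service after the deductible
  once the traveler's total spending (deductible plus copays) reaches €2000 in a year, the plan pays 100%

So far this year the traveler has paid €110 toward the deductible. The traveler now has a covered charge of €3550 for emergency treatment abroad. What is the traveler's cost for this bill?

€465

Deductible still to meet: €550 − €110 = €440.
That leaves €3550 − €440 = €3110 for the copay.
Copay on this service: €25.
Traveler responsibility before any cap: €440 + €25 = €465.
Cumulative spending €110 + €465 = €575 stays under the €2000 maximum.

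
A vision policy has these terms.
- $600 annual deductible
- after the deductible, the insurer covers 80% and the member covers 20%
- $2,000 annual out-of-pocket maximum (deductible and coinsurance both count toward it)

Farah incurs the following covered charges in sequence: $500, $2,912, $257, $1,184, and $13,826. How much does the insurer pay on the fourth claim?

$947.20

Bill 1, $500: entire amount goes to the deductible. Cost to member: $500. OOP to date $500. Insurer: $500 − $500 = $0.
Bill 2, $2,912: $100 finishes the deductible; $2,812 goes to coinsurance; member's 20% is $562.40. Member pays $662.40; OOP now $1,162.40. Plan pays $2,912 − $662.40 = $2,249.60.
Bill 3, $257: deductible already satisfied, so member's share is 20% × $257 = $51.40. Member pays $51.40; OOP now $1,213.80. Insurer: $257 − $51.40 = $205.60.
Bill 4, $1,184: deductible met; 20% of $1,184 = $236.80. Member pays $236.80; OOP now $1,450.60. Insurer: $1,184 − $236.80 = $947.20.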